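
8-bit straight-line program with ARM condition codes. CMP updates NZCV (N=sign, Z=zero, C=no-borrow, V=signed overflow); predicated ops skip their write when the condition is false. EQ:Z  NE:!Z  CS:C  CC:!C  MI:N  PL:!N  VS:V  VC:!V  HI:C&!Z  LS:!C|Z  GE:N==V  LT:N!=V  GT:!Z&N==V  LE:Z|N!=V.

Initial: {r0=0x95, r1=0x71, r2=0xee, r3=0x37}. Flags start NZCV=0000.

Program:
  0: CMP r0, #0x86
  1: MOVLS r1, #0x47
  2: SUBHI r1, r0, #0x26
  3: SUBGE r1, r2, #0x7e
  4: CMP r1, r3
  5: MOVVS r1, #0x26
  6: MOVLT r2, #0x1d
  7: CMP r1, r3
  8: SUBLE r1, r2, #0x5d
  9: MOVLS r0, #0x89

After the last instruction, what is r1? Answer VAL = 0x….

VAL = 0x70

0: ✓ CMP  NZCV=0010
1: · MOVLS
2: ✓ SUBHI  r1←0x6f
3: ✓ SUBGE  r1←0x70
4: ✓ CMP  NZCV=0010
5: · MOVVS
6: · MOVLT
7: ✓ CMP  NZCV=0010
8: · SUBLE
9: · MOVLS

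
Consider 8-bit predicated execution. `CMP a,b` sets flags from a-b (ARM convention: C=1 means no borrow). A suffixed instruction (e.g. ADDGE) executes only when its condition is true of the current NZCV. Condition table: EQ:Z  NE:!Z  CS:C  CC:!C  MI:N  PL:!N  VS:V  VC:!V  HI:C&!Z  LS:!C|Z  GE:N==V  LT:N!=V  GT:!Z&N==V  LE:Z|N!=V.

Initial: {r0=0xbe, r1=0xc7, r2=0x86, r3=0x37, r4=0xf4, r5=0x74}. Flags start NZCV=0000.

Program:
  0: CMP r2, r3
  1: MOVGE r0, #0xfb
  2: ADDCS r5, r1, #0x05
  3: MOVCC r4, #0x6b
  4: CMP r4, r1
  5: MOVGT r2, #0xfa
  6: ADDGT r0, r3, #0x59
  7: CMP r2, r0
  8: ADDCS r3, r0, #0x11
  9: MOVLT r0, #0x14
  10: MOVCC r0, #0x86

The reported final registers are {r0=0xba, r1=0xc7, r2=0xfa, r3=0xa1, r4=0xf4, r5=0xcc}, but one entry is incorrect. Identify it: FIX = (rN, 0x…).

[0] flags=0011 → (cmp)
[1] flags=0011 GE?F → skip
[2] flags=0011 CS?T → r5=0xcc
[3] flags=0011 CC?F → skip
[4] flags=0010 → (cmp)
[5] flags=0010 GT?T → r2=0xfa
[6] flags=0010 GT?T → r0=0x90
[7] flags=0010 → (cmp)
[8] flags=0010 CS?T → r3=0xa1
[9] flags=0010 LT?F → skip
[10] flags=0010 CC?F → skip

FIX = (r0, 0x90)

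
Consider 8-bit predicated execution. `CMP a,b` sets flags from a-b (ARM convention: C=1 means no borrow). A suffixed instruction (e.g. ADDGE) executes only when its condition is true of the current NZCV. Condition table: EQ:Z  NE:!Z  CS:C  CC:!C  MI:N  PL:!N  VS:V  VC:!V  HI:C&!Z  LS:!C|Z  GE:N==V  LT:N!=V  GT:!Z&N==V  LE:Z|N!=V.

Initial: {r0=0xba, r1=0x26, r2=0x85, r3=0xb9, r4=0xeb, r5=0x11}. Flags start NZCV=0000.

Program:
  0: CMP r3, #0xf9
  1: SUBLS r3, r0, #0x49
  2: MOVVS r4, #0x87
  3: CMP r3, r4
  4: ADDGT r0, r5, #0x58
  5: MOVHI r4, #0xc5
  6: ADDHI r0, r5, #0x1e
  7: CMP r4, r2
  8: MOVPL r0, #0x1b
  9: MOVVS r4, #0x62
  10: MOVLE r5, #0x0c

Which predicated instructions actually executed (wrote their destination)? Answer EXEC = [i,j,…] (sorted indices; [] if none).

0: ✓ CMP  NZCV=1000
1: ✓ SUBLS  r3←0x71
2: · MOVVS
3: ✓ CMP  NZCV=1001
4: ✓ ADDGT  r0←0x69
5: · MOVHI
6: · ADDHI
7: ✓ CMP  NZCV=0010
8: ✓ MOVPL  r0←0x1b
9: · MOVVS
10: · MOVLE

EXEC = [1,4,8]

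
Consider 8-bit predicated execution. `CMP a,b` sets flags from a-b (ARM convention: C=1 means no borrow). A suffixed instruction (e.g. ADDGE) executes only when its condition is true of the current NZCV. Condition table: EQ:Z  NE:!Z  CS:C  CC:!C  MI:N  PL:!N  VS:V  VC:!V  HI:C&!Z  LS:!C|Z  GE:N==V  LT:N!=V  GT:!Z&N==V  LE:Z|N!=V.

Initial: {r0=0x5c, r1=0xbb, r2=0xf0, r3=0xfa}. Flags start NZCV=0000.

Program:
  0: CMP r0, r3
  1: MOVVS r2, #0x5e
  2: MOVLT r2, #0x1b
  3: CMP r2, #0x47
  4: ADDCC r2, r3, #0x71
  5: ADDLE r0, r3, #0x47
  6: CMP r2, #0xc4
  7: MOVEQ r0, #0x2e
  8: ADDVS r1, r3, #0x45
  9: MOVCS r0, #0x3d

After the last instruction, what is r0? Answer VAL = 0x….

0: ✓ CMP  NZCV=0000
1: · MOVVS
2: · MOVLT
3: ✓ CMP  NZCV=1010
4: · ADDCC
5: ✓ ADDLE  r0←0x41
6: ✓ CMP  NZCV=0010
7: · MOVEQ
8: · ADDVS
9: ✓ MOVCS  r0←0x3d

VAL = 0x3d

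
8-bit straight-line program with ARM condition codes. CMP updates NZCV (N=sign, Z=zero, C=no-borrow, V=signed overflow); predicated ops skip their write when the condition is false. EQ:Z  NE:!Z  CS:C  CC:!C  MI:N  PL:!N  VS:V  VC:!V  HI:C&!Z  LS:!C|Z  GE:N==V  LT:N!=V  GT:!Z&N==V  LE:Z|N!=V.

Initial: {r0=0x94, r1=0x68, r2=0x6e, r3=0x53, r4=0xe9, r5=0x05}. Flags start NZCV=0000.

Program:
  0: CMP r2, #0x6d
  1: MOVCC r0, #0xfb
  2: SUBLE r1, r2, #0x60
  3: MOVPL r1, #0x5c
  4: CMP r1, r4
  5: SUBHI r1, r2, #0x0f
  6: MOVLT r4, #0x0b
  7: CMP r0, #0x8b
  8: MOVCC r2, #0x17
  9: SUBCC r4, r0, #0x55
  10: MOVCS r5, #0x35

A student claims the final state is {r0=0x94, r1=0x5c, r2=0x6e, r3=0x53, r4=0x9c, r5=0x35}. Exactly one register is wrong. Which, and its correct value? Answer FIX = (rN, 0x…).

0: ✓ CMP  NZCV=0010
1: · MOVCC
2: · SUBLE
3: ✓ MOVPL  r1←0x5c
4: ✓ CMP  NZCV=0000
5: · SUBHI
6: · MOVLT
7: ✓ CMP  NZCV=0010
8: · MOVCC
9: · SUBCC
10: ✓ MOVCS  r5←0x35

FIX = (r4, 0xe9)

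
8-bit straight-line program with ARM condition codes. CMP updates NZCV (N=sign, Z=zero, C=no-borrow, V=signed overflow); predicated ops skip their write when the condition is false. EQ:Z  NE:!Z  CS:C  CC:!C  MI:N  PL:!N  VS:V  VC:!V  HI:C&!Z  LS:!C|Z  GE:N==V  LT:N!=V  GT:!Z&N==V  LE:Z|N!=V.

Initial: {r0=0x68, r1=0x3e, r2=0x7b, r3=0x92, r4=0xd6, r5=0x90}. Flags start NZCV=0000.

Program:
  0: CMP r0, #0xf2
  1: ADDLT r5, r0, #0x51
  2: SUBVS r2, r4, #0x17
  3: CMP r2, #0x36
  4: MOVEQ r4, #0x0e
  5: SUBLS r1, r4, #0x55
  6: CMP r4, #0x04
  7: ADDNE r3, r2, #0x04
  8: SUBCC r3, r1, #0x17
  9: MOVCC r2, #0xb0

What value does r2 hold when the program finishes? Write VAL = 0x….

0: ✓ CMP  NZCV=0000
1: · ADDLT
2: · SUBVS
3: ✓ CMP  NZCV=0010
4: · MOVEQ
5: · SUBLS
6: ✓ CMP  NZCV=1010
7: ✓ ADDNE  r3←0x7f
8: · SUBCC
9: · MOVCC

VAL = 0x7b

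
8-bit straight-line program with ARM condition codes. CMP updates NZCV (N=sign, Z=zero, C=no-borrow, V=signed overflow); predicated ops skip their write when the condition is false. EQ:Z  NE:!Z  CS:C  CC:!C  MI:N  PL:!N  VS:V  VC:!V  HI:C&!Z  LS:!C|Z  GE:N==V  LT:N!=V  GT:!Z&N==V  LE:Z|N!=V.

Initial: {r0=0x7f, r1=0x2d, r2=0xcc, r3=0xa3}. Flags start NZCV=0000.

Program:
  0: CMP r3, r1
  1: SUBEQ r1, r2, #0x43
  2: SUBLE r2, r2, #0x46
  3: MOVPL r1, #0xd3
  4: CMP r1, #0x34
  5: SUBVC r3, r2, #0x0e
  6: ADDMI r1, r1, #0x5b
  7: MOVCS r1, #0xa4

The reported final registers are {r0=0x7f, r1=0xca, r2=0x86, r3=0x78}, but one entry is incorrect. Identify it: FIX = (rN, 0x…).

0: ✓ CMP  NZCV=0011
1: · SUBEQ
2: ✓ SUBLE  r2←0x86
3: ✓ MOVPL  r1←0xd3
4: ✓ CMP  NZCV=1010
5: ✓ SUBVC  r3←0x78
6: ✓ ADDMI  r1←0x2e
7: ✓ MOVCS  r1←0xa4

FIX = (r1, 0xa4)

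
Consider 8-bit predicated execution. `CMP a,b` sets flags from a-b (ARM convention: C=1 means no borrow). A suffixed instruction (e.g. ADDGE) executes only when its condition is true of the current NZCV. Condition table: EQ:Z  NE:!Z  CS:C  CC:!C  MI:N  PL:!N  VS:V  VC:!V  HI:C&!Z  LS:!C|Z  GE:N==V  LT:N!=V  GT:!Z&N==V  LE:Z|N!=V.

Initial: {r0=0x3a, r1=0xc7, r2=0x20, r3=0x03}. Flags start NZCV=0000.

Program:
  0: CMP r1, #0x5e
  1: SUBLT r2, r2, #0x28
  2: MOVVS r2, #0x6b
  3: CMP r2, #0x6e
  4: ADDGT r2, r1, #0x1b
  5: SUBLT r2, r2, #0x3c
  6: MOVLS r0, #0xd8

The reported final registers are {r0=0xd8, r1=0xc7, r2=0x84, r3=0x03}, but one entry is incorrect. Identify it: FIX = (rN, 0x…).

FIX = (r2, 0x2f)

0: ✓ CMP  NZCV=0011
1: ✓ SUBLT  r2←0xf8
2: ✓ MOVVS  r2←0x6b
3: ✓ CMP  NZCV=1000
4: · ADDGT
5: ✓ SUBLT  r2←0x2f
6: ✓ MOVLS  r0←0xd8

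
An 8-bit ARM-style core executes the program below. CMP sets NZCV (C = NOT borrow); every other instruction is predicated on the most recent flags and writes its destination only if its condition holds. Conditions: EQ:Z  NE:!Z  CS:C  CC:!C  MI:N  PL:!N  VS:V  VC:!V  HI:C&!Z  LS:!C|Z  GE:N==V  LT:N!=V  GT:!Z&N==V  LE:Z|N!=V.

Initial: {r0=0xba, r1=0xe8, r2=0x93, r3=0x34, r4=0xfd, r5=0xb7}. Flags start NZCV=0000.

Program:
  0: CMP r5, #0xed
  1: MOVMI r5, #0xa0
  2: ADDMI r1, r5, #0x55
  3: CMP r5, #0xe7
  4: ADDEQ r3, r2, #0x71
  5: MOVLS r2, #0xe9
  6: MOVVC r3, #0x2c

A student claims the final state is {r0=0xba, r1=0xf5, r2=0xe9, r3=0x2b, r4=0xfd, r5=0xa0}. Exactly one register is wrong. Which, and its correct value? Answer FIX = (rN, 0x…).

FIX = (r3, 0x2c)

0: ✓ CMP  NZCV=1000
1: ✓ MOVMI  r5←0xa0
2: ✓ ADDMI  r1←0xf5
3: ✓ CMP  NZCV=1000
4: · ADDEQ
5: ✓ MOVLS  r2←0xe9
6: ✓ MOVVC  r3←0x2c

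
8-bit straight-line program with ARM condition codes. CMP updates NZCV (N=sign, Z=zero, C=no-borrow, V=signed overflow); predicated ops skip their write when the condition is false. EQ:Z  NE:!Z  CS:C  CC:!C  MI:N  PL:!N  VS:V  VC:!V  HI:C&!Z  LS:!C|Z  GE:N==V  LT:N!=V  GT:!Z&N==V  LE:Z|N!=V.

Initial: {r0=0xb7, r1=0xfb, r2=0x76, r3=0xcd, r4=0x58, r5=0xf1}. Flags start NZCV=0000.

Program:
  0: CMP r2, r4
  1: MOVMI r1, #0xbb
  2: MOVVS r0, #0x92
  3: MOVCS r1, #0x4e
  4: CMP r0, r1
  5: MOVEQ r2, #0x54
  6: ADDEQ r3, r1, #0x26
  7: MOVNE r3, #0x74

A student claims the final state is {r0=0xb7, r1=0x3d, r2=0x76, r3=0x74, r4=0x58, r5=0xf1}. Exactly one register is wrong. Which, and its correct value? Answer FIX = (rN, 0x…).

FIX = (r1, 0x4e)

[0] flags=0010 → (cmp)
[1] flags=0010 MI?F → skip
[2] flags=0010 VS?F → skip
[3] flags=0010 CS?T → r1=0x4e
[4] flags=0011 → (cmp)
[5] flags=0011 EQ?F → skip
[6] flags=0011 EQ?F → skip
[7] flags=0011 NE?T → r3=0x74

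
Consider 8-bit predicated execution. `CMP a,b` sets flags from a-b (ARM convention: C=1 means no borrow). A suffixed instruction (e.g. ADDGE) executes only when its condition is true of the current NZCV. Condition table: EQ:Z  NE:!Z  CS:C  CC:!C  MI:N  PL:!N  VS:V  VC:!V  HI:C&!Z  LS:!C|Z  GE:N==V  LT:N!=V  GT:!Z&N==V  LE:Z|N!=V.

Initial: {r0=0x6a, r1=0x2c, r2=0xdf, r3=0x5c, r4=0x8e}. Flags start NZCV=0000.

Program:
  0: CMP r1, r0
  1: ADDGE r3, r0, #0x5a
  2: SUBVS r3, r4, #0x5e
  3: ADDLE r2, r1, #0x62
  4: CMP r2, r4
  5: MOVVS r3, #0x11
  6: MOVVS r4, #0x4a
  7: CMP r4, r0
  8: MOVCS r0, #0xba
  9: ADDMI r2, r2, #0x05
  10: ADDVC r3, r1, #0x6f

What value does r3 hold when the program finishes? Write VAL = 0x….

0: ✓ CMP  NZCV=1000
1: · ADDGE
2: · SUBVS
3: ✓ ADDLE  r2←0x8e
4: ✓ CMP  NZCV=0110
5: · MOVVS
6: · MOVVS
7: ✓ CMP  NZCV=0011
8: ✓ MOVCS  r0←0xba
9: · ADDMI
10: · ADDVC

VAL = 0x5c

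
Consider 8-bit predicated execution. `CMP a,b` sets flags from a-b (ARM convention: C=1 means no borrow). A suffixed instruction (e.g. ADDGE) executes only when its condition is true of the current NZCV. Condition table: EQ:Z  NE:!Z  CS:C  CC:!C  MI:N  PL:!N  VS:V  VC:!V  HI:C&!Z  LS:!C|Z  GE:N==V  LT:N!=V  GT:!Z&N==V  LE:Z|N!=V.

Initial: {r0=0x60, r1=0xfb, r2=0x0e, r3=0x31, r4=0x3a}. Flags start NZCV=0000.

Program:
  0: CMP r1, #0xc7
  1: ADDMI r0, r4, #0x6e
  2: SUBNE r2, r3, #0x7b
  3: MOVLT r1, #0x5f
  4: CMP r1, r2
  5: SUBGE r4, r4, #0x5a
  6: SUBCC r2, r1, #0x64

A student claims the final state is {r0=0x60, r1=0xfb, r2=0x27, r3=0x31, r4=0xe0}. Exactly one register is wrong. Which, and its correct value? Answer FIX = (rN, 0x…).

FIX = (r2, 0xb6)

0: ✓ CMP  NZCV=0010
1: · ADDMI
2: ✓ SUBNE  r2←0xb6
3: · MOVLT
4: ✓ CMP  NZCV=0010
5: ✓ SUBGE  r4←0xe0
6: · SUBCC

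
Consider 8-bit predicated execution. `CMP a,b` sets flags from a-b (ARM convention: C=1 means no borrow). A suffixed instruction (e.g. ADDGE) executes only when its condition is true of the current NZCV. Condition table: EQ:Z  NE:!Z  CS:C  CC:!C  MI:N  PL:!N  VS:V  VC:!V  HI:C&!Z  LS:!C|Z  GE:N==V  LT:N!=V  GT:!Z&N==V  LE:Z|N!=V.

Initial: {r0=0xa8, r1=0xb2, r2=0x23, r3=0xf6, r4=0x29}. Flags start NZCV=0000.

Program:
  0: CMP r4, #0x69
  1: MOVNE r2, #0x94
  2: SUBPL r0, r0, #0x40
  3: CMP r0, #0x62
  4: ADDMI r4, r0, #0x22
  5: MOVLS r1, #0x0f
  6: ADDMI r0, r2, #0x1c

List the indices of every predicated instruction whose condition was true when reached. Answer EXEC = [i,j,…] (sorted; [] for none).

0: ✓ CMP  NZCV=1000
1: ✓ MOVNE  r2←0x94
2: · SUBPL
3: ✓ CMP  NZCV=0011
4: · ADDMI
5: · MOVLS
6: · ADDMI

EXEC = [1]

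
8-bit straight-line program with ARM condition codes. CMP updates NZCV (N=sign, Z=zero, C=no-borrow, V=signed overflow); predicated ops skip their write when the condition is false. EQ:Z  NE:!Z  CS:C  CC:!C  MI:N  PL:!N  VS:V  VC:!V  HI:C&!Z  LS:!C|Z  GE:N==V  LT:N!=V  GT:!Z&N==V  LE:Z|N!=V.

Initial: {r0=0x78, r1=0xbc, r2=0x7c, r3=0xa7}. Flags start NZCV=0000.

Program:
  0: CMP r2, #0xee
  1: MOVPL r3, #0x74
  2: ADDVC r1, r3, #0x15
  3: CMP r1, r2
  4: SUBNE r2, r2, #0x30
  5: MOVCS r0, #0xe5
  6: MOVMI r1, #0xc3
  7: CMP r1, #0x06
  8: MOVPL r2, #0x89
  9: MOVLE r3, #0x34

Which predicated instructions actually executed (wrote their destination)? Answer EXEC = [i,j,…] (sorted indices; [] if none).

0: ✓ CMP  NZCV=1001
1: · MOVPL
2: · ADDVC
3: ✓ CMP  NZCV=0011
4: ✓ SUBNE  r2←0x4c
5: ✓ MOVCS  r0←0xe5
6: · MOVMI
7: ✓ CMP  NZCV=1010
8: · MOVPL
9: ✓ MOVLE  r3←0x34

EXEC = [4,5,9]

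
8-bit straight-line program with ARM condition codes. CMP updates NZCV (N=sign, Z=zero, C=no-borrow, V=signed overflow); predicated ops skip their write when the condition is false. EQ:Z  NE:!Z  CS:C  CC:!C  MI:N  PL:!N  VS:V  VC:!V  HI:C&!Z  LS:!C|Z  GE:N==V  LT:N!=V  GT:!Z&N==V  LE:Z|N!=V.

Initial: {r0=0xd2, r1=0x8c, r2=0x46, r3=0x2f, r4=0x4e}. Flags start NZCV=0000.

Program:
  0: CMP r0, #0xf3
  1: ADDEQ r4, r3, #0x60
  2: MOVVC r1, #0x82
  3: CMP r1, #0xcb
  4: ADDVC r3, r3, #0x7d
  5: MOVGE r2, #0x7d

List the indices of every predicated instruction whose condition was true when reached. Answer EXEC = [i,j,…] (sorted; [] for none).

EXEC = [2,4]

0: ✓ CMP  NZCV=1000
1: · ADDEQ
2: ✓ MOVVC  r1←0x82
3: ✓ CMP  NZCV=1000
4: ✓ ADDVC  r3←0xac
5: · MOVGE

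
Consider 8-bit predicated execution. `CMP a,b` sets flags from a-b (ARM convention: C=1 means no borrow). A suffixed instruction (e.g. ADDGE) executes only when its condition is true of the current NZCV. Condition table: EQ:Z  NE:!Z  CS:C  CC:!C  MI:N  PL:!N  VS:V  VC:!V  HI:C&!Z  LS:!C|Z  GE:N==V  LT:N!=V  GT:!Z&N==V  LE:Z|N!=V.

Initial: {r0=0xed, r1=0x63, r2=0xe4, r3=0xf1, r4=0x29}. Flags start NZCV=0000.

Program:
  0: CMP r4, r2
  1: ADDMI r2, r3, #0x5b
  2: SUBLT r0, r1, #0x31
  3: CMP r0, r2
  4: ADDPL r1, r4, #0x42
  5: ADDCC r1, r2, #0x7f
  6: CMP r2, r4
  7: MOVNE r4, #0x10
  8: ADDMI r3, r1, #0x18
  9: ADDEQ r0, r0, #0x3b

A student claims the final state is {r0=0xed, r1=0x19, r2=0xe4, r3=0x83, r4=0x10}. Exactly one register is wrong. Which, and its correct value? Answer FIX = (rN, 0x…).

0: ✓ CMP  NZCV=0000
1: · ADDMI
2: · SUBLT
3: ✓ CMP  NZCV=0010
4: ✓ ADDPL  r1←0x6b
5: · ADDCC
6: ✓ CMP  NZCV=1010
7: ✓ MOVNE  r4←0x10
8: ✓ ADDMI  r3←0x83
9: · ADDEQ

FIX = (r1, 0x6b)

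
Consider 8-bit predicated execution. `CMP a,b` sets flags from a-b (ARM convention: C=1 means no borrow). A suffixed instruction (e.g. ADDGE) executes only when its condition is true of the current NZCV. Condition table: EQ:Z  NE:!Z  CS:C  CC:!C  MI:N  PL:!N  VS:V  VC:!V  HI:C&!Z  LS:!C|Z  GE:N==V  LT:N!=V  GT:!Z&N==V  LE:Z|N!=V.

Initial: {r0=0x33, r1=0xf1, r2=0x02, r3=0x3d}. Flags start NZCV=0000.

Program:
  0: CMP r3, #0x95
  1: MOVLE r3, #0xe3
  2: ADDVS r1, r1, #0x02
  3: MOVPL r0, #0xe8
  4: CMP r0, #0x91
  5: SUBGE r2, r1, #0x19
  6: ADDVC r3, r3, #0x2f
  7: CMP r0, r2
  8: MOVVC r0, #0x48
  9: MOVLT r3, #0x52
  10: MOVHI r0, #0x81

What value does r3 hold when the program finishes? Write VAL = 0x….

0: ✓ CMP  NZCV=1001
1: · MOVLE
2: ✓ ADDVS  r1←0xf3
3: · MOVPL
4: ✓ CMP  NZCV=1001
5: ✓ SUBGE  r2←0xda
6: · ADDVC
7: ✓ CMP  NZCV=0000
8: ✓ MOVVC  r0←0x48
9: · MOVLT
10: · MOVHI

VAL = 0x3d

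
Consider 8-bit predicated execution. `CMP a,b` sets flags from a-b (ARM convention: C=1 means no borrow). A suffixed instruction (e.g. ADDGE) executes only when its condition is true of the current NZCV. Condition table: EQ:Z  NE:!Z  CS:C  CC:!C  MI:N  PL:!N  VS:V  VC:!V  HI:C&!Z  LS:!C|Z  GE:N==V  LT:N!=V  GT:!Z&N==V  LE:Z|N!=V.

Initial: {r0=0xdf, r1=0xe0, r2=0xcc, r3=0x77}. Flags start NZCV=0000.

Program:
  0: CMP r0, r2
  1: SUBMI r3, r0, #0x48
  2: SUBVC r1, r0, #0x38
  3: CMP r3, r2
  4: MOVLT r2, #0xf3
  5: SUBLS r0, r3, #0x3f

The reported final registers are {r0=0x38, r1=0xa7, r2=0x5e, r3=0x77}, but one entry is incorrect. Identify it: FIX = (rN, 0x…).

0: ✓ CMP  NZCV=0010
1: · SUBMI
2: ✓ SUBVC  r1←0xa7
3: ✓ CMP  NZCV=1001
4: · MOVLT
5: ✓ SUBLS  r0←0x38

FIX = (r2, 0xcc)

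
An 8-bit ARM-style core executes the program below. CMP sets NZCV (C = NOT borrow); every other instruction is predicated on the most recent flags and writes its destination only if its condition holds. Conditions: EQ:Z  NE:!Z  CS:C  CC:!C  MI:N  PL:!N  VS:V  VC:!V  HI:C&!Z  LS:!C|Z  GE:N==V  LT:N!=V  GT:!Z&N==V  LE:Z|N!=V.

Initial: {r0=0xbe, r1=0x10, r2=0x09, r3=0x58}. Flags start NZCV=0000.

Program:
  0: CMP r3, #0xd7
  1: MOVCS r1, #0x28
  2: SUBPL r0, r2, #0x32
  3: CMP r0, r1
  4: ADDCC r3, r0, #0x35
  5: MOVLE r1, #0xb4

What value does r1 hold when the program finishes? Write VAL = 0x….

VAL = 0xb4

0: ✓ CMP  NZCV=1001
1: · MOVCS
2: · SUBPL
3: ✓ CMP  NZCV=1010
4: · ADDCC
5: ✓ MOVLE  r1←0xb4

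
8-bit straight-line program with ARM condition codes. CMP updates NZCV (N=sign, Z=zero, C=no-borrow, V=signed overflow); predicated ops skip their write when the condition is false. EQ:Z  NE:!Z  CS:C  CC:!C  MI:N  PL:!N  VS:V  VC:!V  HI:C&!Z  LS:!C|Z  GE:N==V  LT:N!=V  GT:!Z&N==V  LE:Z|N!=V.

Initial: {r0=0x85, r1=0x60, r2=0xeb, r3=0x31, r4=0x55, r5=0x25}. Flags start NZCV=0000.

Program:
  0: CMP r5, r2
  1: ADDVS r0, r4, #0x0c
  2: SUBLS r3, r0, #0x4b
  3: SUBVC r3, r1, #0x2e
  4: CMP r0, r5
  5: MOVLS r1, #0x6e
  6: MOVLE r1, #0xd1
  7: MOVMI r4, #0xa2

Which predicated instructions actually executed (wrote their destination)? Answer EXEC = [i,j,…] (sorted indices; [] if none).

EXEC = [2,3,6]

0: ✓ CMP  NZCV=0000
1: · ADDVS
2: ✓ SUBLS  r3←0x3a
3: ✓ SUBVC  r3←0x32
4: ✓ CMP  NZCV=0011
5: · MOVLS
6: ✓ MOVLE  r1←0xd1
7: · MOVMI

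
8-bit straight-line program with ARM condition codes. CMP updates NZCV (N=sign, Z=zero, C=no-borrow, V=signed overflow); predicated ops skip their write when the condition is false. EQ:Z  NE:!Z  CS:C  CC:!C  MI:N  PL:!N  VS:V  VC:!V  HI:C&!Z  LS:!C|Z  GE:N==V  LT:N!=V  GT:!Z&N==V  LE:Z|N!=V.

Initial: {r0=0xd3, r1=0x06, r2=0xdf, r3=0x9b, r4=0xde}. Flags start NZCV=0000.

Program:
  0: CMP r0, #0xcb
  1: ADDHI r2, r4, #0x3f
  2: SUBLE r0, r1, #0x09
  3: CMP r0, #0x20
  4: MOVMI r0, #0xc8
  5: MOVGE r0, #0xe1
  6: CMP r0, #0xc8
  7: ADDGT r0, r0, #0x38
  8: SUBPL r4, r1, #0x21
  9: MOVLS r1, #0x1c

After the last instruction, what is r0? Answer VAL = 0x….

0: ✓ CMP  NZCV=0010
1: ✓ ADDHI  r2←0x1d
2: · SUBLE
3: ✓ CMP  NZCV=1010
4: ✓ MOVMI  r0←0xc8
5: · MOVGE
6: ✓ CMP  NZCV=0110
7: · ADDGT
8: ✓ SUBPL  r4←0xe5
9: ✓ MOVLS  r1←0x1c

VAL = 0xc8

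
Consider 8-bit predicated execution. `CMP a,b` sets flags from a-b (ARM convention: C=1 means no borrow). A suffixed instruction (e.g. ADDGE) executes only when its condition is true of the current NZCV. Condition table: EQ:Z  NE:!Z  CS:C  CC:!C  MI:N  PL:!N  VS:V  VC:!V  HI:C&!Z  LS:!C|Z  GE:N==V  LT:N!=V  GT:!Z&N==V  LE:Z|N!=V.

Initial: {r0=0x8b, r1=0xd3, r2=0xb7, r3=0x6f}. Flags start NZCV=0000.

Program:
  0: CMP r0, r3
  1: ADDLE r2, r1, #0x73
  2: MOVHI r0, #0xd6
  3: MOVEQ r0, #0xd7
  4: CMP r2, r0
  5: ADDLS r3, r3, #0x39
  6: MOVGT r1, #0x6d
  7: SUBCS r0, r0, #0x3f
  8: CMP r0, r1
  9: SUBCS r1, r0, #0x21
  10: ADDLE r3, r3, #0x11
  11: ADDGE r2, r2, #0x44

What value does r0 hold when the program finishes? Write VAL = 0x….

VAL = 0xd6

[0] flags=0011 → (cmp)
[1] flags=0011 LE?T → r2=0x46
[2] flags=0011 HI?T → r0=0xd6
[3] flags=0011 EQ?F → skip
[4] flags=0000 → (cmp)
[5] flags=0000 LS?T → r3=0xa8
[6] flags=0000 GT?T → r1=0x6d
[7] flags=0000 CS?F → skip
[8] flags=0011 → (cmp)
[9] flags=0011 CS?T → r1=0xb5
[10] flags=0011 LE?T → r3=0xb9
[11] flags=0011 GE?F → skip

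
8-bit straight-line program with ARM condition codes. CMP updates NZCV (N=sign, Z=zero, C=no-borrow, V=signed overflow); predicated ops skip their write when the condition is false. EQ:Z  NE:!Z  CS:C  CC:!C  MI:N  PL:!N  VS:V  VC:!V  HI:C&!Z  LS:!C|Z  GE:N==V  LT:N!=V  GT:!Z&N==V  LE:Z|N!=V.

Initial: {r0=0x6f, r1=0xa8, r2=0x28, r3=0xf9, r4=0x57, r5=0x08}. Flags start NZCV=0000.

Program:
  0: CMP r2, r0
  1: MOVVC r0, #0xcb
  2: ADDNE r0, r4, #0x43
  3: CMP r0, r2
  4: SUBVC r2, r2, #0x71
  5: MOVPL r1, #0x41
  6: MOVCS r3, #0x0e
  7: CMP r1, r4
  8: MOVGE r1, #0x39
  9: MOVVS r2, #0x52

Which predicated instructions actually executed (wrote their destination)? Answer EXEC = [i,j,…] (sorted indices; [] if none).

EXEC = [1,2,5,6]

0: ✓ CMP  NZCV=1000
1: ✓ MOVVC  r0←0xcb
2: ✓ ADDNE  r0←0x9a
3: ✓ CMP  NZCV=0011
4: · SUBVC
5: ✓ MOVPL  r1←0x41
6: ✓ MOVCS  r3←0x0e
7: ✓ CMP  NZCV=1000
8: · MOVGE
9: · MOVVS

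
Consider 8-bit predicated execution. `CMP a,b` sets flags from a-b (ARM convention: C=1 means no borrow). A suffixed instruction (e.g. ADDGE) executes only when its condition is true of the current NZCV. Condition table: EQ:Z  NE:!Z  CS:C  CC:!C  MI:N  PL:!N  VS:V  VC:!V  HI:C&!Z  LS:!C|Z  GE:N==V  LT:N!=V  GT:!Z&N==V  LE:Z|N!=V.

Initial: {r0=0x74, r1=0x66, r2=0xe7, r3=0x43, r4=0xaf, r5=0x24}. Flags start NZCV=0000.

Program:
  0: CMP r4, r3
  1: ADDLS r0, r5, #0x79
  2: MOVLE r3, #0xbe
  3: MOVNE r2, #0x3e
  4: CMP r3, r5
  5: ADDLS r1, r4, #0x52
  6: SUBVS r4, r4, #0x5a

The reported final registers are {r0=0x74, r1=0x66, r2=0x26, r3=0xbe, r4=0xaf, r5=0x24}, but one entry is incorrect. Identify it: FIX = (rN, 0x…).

[0] flags=0011 → (cmp)
[1] flags=0011 LS?F → skip
[2] flags=0011 LE?T → r3=0xbe
[3] flags=0011 NE?T → r2=0x3e
[4] flags=1010 → (cmp)
[5] flags=1010 LS?F → skip
[6] flags=1010 VS?F → skip

FIX = (r2, 0x3e)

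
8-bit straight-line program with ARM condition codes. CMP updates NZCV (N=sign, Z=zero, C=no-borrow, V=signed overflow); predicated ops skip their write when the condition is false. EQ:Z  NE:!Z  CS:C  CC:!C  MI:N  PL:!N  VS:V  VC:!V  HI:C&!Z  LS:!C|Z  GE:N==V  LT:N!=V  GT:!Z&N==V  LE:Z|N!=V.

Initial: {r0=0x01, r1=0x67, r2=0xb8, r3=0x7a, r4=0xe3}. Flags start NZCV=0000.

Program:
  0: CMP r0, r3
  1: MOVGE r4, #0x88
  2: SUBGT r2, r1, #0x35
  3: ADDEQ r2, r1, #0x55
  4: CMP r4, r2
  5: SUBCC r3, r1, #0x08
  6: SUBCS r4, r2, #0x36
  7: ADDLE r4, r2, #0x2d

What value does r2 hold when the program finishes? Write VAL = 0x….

VAL = 0xb8

[0] flags=1000 → (cmp)
[1] flags=1000 GE?F → skip
[2] flags=1000 GT?F → skip
[3] flags=1000 EQ?F → skip
[4] flags=0010 → (cmp)
[5] flags=0010 CC?F → skip
[6] flags=0010 CS?T → r4=0x82
[7] flags=0010 LE?F → skip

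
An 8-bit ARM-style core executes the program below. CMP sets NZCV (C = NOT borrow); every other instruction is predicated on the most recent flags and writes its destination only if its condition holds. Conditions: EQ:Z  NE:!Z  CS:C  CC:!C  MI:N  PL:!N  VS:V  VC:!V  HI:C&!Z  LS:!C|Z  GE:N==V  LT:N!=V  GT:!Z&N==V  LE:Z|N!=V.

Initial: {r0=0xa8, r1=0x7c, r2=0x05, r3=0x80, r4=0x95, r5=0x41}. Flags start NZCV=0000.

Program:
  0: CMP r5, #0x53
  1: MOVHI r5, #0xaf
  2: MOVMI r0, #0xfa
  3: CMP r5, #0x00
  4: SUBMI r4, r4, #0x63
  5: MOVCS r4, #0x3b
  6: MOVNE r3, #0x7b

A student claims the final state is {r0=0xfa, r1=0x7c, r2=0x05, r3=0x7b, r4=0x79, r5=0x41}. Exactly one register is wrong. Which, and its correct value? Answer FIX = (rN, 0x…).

[0] flags=1000 → (cmp)
[1] flags=1000 HI?F → skip
[2] flags=1000 MI?T → r0=0xfa
[3] flags=0010 → (cmp)
[4] flags=0010 MI?F → skip
[5] flags=0010 CS?T → r4=0x3b
[6] flags=0010 NE?T → r3=0x7b

FIX = (r4, 0x3b)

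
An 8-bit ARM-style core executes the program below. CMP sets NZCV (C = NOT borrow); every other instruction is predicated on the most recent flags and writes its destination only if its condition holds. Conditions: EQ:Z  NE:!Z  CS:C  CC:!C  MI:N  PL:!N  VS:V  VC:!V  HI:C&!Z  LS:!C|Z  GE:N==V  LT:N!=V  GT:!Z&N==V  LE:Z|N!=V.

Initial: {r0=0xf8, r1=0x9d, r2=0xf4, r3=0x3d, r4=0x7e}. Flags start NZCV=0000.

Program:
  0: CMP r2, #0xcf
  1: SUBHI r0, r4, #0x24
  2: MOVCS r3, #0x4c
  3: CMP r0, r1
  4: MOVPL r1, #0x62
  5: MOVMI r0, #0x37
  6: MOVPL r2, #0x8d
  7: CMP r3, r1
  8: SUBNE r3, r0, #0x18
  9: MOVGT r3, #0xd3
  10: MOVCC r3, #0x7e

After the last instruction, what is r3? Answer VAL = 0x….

VAL = 0x7e

0: ✓ CMP  NZCV=0010
1: ✓ SUBHI  r0←0x5a
2: ✓ MOVCS  r3←0x4c
3: ✓ CMP  NZCV=1001
4: · MOVPL
5: ✓ MOVMI  r0←0x37
6: · MOVPL
7: ✓ CMP  NZCV=1001
8: ✓ SUBNE  r3←0x1f
9: ✓ MOVGT  r3←0xd3
10: ✓ MOVCC  r3←0x7e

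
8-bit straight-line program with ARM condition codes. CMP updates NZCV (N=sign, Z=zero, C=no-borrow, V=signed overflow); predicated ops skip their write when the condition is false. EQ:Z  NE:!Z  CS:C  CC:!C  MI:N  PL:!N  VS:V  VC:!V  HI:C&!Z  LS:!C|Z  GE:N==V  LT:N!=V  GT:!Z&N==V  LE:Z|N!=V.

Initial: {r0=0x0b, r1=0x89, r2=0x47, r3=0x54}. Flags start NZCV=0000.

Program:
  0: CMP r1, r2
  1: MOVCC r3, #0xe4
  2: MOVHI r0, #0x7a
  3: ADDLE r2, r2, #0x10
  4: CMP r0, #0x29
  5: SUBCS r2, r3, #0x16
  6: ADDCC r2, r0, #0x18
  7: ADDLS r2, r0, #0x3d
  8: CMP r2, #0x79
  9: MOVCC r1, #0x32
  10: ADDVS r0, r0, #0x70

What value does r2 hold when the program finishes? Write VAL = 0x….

VAL = 0x3e

0: ✓ CMP  NZCV=0011
1: · MOVCC
2: ✓ MOVHI  r0←0x7a
3: ✓ ADDLE  r2←0x57
4: ✓ CMP  NZCV=0010
5: ✓ SUBCS  r2←0x3e
6: · ADDCC
7: · ADDLS
8: ✓ CMP  NZCV=1000
9: ✓ MOVCC  r1←0x32
10: · ADDVS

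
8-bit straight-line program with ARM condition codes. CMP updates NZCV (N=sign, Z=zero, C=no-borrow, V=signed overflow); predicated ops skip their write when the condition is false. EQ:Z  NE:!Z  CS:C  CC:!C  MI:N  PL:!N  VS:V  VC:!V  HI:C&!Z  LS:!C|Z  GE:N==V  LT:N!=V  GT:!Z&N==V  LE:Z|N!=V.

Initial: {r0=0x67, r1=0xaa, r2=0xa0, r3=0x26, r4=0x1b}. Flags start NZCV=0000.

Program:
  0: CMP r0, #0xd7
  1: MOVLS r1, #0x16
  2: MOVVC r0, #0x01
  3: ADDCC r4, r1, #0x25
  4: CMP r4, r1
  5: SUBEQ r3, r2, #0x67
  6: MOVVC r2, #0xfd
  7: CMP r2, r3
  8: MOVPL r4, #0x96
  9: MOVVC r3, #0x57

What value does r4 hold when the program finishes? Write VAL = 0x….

VAL = 0x3b

[0] flags=1001 → (cmp)
[1] flags=1001 LS?T → r1=0x16
[2] flags=1001 VC?F → skip
[3] flags=1001 CC?T → r4=0x3b
[4] flags=0010 → (cmp)
[5] flags=0010 EQ?F → skip
[6] flags=0010 VC?T → r2=0xfd
[7] flags=1010 → (cmp)
[8] flags=1010 PL?F → skip
[9] flags=1010 VC?T → r3=0x57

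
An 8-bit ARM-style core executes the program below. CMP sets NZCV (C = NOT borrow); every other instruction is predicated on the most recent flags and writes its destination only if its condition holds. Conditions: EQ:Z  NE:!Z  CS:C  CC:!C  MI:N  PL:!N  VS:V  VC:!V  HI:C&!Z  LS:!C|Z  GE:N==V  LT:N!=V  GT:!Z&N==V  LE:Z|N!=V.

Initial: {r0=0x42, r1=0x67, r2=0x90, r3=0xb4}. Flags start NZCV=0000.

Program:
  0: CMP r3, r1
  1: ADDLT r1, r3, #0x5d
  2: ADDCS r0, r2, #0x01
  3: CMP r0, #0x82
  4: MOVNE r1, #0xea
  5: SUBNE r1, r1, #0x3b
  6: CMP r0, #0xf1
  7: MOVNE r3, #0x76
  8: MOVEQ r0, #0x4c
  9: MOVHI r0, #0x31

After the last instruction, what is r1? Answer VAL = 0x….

VAL = 0xaf

0: ✓ CMP  NZCV=0011
1: ✓ ADDLT  r1←0x11
2: ✓ ADDCS  r0←0x91
3: ✓ CMP  NZCV=0010
4: ✓ MOVNE  r1←0xea
5: ✓ SUBNE  r1←0xaf
6: ✓ CMP  NZCV=1000
7: ✓ MOVNE  r3←0x76
8: · MOVEQ
9: · MOVHI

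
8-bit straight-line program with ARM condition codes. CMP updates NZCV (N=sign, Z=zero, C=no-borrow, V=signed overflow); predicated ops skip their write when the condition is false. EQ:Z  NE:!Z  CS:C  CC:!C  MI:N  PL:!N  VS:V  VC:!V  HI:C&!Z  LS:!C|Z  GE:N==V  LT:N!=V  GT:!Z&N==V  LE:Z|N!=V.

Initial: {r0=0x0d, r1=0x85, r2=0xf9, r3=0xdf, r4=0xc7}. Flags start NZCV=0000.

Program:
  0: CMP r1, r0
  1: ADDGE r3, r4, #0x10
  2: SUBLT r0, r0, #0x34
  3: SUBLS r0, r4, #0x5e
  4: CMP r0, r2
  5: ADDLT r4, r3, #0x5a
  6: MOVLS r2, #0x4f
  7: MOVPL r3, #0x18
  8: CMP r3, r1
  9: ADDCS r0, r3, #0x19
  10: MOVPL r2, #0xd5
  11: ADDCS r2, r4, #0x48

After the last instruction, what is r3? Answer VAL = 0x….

[0] flags=0011 → (cmp)
[1] flags=0011 GE?F → skip
[2] flags=0011 LT?T → r0=0xd9
[3] flags=0011 LS?F → skip
[4] flags=1000 → (cmp)
[5] flags=1000 LT?T → r4=0x39
[6] flags=1000 LS?T → r2=0x4f
[7] flags=1000 PL?F → skip
[8] flags=0010 → (cmp)
[9] flags=0010 CS?T → r0=0xf8
[10] flags=0010 PL?T → r2=0xd5
[11] flags=0010 CS?T → r2=0x81

VAL = 0xdf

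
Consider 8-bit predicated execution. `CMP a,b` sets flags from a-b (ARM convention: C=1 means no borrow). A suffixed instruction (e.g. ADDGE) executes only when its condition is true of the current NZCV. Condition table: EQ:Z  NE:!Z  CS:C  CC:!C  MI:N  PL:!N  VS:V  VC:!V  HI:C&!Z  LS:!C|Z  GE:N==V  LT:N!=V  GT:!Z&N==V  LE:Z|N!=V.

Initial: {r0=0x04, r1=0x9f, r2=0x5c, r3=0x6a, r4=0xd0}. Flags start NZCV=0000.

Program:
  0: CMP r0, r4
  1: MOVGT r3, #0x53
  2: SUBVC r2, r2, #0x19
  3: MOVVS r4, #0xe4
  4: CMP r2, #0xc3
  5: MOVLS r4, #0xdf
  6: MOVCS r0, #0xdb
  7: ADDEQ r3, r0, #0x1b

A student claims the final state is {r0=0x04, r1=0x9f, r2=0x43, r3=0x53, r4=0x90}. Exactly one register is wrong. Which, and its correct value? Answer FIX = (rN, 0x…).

0: ✓ CMP  NZCV=0000
1: ✓ MOVGT  r3←0x53
2: ✓ SUBVC  r2←0x43
3: · MOVVS
4: ✓ CMP  NZCV=1001
5: ✓ MOVLS  r4←0xdf
6: · MOVCS
7: · ADDEQ

FIX = (r4, 0xdf)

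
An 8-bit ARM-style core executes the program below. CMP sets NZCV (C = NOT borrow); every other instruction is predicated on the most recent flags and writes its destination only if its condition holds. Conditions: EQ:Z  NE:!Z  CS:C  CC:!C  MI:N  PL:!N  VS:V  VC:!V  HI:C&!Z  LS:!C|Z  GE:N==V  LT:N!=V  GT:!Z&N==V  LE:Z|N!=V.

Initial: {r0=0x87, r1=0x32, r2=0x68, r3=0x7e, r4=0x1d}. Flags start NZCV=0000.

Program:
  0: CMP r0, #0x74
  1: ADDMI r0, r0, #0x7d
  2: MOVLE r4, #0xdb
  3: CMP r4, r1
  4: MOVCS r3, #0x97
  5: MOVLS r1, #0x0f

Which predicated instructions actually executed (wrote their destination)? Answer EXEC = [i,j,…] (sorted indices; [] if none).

EXEC = [2,4]

[0] flags=0011 → (cmp)
[1] flags=0011 MI?F → skip
[2] flags=0011 LE?T → r4=0xdb
[3] flags=1010 → (cmp)
[4] flags=1010 CS?T → r3=0x97
[5] flags=1010 LS?F → skip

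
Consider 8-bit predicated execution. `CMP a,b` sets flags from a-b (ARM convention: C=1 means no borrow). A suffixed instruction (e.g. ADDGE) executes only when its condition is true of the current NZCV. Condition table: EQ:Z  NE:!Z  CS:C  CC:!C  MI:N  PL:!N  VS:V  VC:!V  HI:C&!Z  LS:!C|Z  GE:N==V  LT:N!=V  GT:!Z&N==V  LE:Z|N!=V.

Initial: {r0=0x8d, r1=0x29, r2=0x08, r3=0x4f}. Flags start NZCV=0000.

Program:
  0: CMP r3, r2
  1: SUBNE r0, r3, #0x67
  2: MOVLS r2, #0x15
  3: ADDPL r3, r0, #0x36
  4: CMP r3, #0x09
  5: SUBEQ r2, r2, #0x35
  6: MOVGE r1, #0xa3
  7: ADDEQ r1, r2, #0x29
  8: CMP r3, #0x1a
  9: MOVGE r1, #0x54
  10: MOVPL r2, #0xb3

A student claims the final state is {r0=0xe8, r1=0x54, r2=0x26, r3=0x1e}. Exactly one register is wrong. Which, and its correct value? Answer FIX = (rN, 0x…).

[0] flags=0010 → (cmp)
[1] flags=0010 NE?T → r0=0xe8
[2] flags=0010 LS?F → skip
[3] flags=0010 PL?T → r3=0x1e
[4] flags=0010 → (cmp)
[5] flags=0010 EQ?F → skip
[6] flags=0010 GE?T → r1=0xa3
[7] flags=0010 EQ?F → skip
[8] flags=0010 → (cmp)
[9] flags=0010 GE?T → r1=0x54
[10] flags=0010 PL?T → r2=0xb3

FIX = (r2, 0xb3)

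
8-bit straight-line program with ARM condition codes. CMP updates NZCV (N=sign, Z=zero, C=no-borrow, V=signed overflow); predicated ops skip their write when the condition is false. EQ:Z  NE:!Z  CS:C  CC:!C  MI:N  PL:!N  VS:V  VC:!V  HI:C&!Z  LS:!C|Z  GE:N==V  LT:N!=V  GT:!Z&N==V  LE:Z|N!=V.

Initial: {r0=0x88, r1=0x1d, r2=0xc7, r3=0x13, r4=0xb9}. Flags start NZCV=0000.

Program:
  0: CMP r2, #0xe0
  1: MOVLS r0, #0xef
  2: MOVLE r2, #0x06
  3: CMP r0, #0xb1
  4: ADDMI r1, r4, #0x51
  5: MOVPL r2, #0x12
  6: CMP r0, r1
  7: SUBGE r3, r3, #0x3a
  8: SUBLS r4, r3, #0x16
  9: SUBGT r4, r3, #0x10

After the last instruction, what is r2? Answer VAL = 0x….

0: ✓ CMP  NZCV=1000
1: ✓ MOVLS  r0←0xef
2: ✓ MOVLE  r2←0x06
3: ✓ CMP  NZCV=0010
4: · ADDMI
5: ✓ MOVPL  r2←0x12
6: ✓ CMP  NZCV=1010
7: · SUBGE
8: · SUBLS
9: · SUBGT

VAL = 0x12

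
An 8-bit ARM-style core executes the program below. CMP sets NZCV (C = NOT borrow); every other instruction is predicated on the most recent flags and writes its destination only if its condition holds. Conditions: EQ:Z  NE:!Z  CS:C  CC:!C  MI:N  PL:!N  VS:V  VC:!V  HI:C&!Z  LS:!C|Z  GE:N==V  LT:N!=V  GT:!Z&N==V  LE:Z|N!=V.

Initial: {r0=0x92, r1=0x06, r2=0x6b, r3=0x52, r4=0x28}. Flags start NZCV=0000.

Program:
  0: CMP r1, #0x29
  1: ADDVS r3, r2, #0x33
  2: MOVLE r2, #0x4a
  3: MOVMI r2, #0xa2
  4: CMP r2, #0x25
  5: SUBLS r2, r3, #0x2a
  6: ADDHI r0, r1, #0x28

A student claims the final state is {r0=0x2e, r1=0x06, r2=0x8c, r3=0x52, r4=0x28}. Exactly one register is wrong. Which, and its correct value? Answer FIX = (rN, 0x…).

FIX = (r2, 0xa2)

[0] flags=1000 → (cmp)
[1] flags=1000 VS?F → skip
[2] flags=1000 LE?T → r2=0x4a
[3] flags=1000 MI?T → r2=0xa2
[4] flags=0011 → (cmp)
[5] flags=0011 LS?F → skip
[6] flags=0011 HI?T → r0=0x2e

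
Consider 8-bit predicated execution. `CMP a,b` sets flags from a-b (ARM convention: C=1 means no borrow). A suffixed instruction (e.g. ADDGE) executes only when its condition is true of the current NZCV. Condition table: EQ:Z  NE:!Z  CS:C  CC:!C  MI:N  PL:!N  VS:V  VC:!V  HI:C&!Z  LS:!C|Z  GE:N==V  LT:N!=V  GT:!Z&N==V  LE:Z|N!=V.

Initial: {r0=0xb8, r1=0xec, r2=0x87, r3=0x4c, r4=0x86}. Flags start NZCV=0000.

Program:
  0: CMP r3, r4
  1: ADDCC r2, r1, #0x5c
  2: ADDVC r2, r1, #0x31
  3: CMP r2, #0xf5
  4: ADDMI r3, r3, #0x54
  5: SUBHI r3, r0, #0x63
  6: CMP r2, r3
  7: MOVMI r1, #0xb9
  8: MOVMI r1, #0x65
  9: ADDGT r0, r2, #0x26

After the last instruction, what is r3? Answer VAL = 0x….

0: ✓ CMP  NZCV=1001
1: ✓ ADDCC  r2←0x48
2: · ADDVC
3: ✓ CMP  NZCV=0000
4: · ADDMI
5: · SUBHI
6: ✓ CMP  NZCV=1000
7: ✓ MOVMI  r1←0xb9
8: ✓ MOVMI  r1←0x65
9: · ADDGT

VAL = 0x4c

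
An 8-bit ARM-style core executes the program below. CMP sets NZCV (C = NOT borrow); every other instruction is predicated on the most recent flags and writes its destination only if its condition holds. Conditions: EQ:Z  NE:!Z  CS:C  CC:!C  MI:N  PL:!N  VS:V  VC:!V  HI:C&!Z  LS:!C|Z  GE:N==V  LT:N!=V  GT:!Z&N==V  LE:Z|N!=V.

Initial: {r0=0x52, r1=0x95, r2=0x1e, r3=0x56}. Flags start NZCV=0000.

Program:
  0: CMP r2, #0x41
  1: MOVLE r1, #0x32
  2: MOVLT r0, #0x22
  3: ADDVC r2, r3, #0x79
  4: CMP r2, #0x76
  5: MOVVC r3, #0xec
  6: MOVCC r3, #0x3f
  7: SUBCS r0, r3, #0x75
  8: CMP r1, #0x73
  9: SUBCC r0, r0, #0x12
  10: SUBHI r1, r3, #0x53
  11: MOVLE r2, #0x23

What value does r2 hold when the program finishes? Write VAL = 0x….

VAL = 0x23

[0] flags=1000 → (cmp)
[1] flags=1000 LE?T → r1=0x32
[2] flags=1000 LT?T → r0=0x22
[3] flags=1000 VC?T → r2=0xcf
[4] flags=0011 → (cmp)
[5] flags=0011 VC?F → skip
[6] flags=0011 CC?F → skip
[7] flags=0011 CS?T → r0=0xe1
[8] flags=1000 → (cmp)
[9] flags=1000 CC?T → r0=0xcf
[10] flags=1000 HI?F → skip
[11] flags=1000 LE?T → r2=0x23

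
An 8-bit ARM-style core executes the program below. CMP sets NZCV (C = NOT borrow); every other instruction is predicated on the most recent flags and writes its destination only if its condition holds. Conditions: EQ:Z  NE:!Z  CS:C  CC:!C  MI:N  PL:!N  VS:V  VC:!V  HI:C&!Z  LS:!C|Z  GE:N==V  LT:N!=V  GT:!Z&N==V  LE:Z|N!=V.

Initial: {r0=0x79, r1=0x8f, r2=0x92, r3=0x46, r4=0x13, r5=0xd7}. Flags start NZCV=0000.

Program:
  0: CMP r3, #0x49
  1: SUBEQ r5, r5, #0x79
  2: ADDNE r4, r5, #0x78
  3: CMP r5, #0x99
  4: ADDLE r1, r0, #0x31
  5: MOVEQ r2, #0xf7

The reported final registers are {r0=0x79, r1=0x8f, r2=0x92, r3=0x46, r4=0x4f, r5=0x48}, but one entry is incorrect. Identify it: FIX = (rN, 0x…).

FIX = (r5, 0xd7)

[0] flags=1000 → (cmp)
[1] flags=1000 EQ?F → skip
[2] flags=1000 NE?T → r4=0x4f
[3] flags=0010 → (cmp)
[4] flags=0010 LE?F → skip
[5] flags=0010 EQ?F → skip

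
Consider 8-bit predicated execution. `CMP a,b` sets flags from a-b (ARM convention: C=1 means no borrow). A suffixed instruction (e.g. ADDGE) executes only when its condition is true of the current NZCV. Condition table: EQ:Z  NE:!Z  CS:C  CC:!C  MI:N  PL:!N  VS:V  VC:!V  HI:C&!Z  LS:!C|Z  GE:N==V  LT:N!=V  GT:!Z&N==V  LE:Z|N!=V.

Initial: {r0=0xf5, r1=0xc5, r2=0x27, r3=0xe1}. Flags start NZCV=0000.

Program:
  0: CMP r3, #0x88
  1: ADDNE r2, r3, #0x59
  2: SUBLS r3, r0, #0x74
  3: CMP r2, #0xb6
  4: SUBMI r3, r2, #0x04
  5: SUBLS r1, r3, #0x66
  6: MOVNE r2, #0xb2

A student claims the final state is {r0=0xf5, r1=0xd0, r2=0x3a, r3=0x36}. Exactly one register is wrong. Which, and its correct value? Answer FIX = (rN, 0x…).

0: ✓ CMP  NZCV=0010
1: ✓ ADDNE  r2←0x3a
2: · SUBLS
3: ✓ CMP  NZCV=1001
4: ✓ SUBMI  r3←0x36
5: ✓ SUBLS  r1←0xd0
6: ✓ MOVNE  r2←0xb2

FIX = (r2, 0xb2)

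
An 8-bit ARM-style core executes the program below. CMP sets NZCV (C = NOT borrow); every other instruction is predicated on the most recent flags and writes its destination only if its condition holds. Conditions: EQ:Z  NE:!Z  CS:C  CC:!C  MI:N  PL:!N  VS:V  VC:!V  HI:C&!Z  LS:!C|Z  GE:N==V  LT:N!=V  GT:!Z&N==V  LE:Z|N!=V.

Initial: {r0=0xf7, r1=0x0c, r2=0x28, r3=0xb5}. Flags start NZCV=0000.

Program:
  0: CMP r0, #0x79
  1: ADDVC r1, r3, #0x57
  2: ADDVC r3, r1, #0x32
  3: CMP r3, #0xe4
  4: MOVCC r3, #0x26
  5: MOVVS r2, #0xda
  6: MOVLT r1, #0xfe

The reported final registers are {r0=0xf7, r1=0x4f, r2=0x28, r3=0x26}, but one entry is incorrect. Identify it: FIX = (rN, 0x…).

FIX = (r1, 0xfe)

0: ✓ CMP  NZCV=0011
1: · ADDVC
2: · ADDVC
3: ✓ CMP  NZCV=1000
4: ✓ MOVCC  r3←0x26
5: · MOVVS
6: ✓ MOVLT  r1←0xfe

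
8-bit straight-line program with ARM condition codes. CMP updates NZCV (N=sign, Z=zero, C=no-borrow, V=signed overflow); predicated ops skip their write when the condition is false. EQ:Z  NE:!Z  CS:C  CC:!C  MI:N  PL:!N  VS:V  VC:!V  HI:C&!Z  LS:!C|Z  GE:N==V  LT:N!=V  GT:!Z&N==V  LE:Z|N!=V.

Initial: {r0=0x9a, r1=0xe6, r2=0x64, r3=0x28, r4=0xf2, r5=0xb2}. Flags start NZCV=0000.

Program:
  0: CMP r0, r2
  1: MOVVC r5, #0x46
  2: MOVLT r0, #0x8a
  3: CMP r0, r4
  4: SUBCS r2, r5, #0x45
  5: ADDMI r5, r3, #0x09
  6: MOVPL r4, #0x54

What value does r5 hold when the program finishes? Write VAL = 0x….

VAL = 0x31

0: ✓ CMP  NZCV=0011
1: · MOVVC
2: ✓ MOVLT  r0←0x8a
3: ✓ CMP  NZCV=1000
4: · SUBCS
5: ✓ ADDMI  r5←0x31
6: · MOVPL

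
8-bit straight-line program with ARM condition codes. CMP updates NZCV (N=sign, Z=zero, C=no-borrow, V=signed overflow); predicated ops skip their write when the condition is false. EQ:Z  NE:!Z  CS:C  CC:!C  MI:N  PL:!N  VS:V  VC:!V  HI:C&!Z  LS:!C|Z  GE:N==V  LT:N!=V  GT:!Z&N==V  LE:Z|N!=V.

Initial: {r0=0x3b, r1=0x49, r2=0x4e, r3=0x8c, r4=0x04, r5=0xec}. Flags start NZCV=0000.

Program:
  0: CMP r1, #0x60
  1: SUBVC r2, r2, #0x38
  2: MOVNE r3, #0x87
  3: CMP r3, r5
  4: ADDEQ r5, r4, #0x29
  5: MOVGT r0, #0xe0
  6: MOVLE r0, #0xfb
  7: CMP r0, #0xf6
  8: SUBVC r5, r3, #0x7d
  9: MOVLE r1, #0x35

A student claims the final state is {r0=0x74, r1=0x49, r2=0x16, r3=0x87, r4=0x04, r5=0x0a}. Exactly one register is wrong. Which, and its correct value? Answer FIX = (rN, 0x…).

0: ✓ CMP  NZCV=1000
1: ✓ SUBVC  r2←0x16
2: ✓ MOVNE  r3←0x87
3: ✓ CMP  NZCV=1000
4: · ADDEQ
5: · MOVGT
6: ✓ MOVLE  r0←0xfb
7: ✓ CMP  NZCV=0010
8: ✓ SUBVC  r5←0x0a
9: · MOVLE

FIX = (r0, 0xfb)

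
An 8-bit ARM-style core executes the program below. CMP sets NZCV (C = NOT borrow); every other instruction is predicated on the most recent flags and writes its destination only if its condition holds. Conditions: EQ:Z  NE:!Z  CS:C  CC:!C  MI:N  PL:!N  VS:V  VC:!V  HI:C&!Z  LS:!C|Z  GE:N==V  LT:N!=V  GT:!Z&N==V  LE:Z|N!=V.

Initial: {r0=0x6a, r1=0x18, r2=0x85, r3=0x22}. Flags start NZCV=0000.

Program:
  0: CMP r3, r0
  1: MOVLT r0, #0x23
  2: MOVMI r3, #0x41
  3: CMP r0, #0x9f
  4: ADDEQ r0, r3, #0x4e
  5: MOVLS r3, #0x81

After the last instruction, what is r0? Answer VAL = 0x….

0: ✓ CMP  NZCV=1000
1: ✓ MOVLT  r0←0x23
2: ✓ MOVMI  r3←0x41
3: ✓ CMP  NZCV=1001
4: · ADDEQ
5: ✓ MOVLS  r3←0x81

VAL = 0x23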